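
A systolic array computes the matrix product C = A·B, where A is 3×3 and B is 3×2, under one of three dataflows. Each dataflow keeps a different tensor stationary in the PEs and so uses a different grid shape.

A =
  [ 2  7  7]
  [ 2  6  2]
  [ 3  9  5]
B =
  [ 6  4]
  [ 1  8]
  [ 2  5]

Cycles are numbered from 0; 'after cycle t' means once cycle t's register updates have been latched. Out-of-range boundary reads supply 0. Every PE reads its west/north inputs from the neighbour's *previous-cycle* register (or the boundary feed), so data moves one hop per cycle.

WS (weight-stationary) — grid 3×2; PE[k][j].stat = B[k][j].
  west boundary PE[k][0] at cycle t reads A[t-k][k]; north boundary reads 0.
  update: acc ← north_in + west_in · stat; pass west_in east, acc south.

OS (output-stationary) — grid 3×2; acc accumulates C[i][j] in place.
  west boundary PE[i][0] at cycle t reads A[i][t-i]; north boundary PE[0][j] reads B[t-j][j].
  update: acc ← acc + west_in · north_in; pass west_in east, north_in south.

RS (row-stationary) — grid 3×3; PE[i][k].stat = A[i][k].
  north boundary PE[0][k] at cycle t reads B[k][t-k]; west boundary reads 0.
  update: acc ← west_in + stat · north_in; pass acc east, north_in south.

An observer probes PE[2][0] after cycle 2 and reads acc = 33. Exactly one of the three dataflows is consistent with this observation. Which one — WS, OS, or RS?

dataflow = WS

— WS: 3×2; PE[2][0] trace:
  c0 r2c0: 0 / 0 / 0
  c1 r2c0: 0 / 0 / 0
  c2 r2c0: 33 / 7 / 33
— OS: 3×2; PE[2][0] trace:
  c0 r2c0: 0 / 0 / 0
  c1 r2c0: 0 / 0 / 0
  c2 r2c0: 18 / 3 / 6
— RS: 3×3; PE[2][0] trace:
  c0 r2c0: 0 / 0 / 0
  c1 r2c0: 0 / 0 / 0
  c2 r2c0: 18 / 18 / 6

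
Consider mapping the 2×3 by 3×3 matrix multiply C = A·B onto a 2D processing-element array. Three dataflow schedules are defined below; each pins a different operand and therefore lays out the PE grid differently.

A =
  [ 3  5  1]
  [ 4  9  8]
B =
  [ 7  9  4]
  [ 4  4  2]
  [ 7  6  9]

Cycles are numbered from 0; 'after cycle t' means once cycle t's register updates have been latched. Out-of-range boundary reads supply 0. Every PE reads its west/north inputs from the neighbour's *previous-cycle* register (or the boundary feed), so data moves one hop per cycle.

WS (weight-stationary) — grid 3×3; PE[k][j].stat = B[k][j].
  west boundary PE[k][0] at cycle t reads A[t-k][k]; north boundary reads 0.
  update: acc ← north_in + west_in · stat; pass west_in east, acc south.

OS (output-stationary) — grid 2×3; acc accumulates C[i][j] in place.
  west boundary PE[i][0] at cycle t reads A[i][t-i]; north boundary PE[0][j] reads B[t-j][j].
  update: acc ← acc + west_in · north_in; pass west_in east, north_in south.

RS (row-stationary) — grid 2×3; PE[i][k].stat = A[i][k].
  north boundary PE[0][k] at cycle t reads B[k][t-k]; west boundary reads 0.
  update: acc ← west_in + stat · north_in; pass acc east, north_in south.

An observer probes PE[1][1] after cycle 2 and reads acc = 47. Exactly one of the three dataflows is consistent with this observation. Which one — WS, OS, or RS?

— WS: 3×3; PE[1][1] trace:
  [0] (1,1) acc=0 (h:0 v:0)
  [1] (1,1) acc=0 (h:0 v:0)
  [2] (1,1) acc=47 (h:5 v:47)
— OS: 2×3; PE[1][1] trace:
  [0] (1,1) acc=0 (h:0 v:0)
  [1] (1,1) acc=0 (h:0 v:0)
  [2] (1,1) acc=36 (h:4 v:9)
— RS: 2×3; PE[1][1] trace:
  [0] (1,1) acc=0 (h:0 v:0)
  [1] (1,1) acc=0 (h:0 v:0)
  [2] (1,1) acc=64 (h:64 v:4)

dataflow = WS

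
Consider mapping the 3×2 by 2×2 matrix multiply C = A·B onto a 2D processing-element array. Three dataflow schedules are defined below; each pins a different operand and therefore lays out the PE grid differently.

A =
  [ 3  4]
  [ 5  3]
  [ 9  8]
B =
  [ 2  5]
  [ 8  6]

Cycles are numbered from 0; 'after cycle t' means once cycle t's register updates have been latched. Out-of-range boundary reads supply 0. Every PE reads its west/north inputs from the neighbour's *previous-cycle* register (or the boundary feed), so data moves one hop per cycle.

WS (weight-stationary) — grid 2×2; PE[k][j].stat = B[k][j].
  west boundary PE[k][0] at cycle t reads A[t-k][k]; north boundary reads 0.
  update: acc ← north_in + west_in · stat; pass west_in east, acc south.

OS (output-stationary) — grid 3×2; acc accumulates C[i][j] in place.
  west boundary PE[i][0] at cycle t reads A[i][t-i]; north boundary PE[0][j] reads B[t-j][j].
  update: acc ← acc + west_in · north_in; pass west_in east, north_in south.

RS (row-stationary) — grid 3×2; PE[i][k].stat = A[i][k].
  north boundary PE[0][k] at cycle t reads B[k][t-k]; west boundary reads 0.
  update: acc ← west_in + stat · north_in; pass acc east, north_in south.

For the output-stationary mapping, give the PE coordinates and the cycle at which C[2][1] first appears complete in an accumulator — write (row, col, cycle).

(row, col, cycle) = (2, 1, 4)

Under OS, C[2][1] lands at PE[2][1]:
  @0  [2,1]  acc 0  |  →0  ↓0
  @1  [2,1]  acc 0  |  →0  ↓0
  @2  [2,1]  acc 0  |  →0  ↓0
  @3  [2,1]  acc 45  |  →9  ↓5
  @4  [2,1]  acc 93  |  →8  ↓6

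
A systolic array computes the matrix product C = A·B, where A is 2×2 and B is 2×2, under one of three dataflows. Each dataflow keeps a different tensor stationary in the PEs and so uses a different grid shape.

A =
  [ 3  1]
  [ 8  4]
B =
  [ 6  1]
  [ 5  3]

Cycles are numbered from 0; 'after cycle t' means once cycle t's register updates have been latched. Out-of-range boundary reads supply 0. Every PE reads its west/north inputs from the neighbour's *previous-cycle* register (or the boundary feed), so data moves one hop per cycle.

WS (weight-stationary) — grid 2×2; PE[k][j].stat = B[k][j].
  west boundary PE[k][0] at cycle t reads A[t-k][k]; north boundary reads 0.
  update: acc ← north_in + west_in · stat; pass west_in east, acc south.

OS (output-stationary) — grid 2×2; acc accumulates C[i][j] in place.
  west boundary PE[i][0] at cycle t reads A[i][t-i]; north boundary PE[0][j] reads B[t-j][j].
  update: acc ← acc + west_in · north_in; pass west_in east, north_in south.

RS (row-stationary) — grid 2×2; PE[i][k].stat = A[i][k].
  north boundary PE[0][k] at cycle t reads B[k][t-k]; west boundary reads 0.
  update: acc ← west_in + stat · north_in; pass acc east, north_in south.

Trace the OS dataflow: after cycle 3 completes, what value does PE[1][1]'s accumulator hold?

OS 2×2: PE[1][1] cycle-by-cycle (with neighbour feeds):
  [0] (0,1) acc=0 (h:0 v:0)
  [0] (1,0) acc=0 (h:0 v:0)
  [0] (1,1) acc=0 (h:0 v:0)
  [1] (0,1) acc=3 (h:3 v:1)
  [1] (1,0) acc=48 (h:8 v:6)
  [1] (1,1) acc=0 (h:0 v:0)
  [2] (0,1) acc=6 (h:1 v:3)
  [2] (1,0) acc=68 (h:4 v:5)
  [2] (1,1) acc=8 (h:8 v:1)
  [3] (0,1) acc=6 (h:0 v:0)
  [3] (1,0) acc=68 (h:0 v:0)
  [3] (1,1) acc=20 (h:4 v:3)

PE[1][1].acc = 20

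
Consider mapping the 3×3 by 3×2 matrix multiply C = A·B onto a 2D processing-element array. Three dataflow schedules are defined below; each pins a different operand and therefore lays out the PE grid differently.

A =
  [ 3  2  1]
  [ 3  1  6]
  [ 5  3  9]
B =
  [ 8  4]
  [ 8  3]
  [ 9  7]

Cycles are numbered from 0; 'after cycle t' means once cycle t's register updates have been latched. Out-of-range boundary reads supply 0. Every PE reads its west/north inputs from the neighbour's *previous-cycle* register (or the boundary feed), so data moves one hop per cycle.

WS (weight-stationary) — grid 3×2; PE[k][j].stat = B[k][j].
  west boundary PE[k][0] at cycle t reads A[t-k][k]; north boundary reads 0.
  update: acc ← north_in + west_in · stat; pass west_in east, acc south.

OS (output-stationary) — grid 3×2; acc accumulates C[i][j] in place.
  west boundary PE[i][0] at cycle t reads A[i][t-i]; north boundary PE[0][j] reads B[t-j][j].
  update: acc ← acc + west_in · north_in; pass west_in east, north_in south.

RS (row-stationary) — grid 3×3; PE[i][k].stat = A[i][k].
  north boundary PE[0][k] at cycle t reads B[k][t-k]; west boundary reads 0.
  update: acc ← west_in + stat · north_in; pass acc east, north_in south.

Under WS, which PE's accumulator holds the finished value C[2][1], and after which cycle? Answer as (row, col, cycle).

WS — PE[2][1] is where C[2][1] collects:
  step 0 · PE2,1: acc=0; fwd→0 fwd↓0
  step 1 · PE2,1: acc=0; fwd→0 fwd↓0
  step 2 · PE2,1: acc=0; fwd→0 fwd↓0
  step 3 · PE2,1: acc=25; fwd→1 fwd↓25
  step 4 · PE2,1: acc=57; fwd→6 fwd↓57
  step 5 · PE2,1: acc=92; fwd→9 fwd↓92

(row, col, cycle) = (2, 1, 5)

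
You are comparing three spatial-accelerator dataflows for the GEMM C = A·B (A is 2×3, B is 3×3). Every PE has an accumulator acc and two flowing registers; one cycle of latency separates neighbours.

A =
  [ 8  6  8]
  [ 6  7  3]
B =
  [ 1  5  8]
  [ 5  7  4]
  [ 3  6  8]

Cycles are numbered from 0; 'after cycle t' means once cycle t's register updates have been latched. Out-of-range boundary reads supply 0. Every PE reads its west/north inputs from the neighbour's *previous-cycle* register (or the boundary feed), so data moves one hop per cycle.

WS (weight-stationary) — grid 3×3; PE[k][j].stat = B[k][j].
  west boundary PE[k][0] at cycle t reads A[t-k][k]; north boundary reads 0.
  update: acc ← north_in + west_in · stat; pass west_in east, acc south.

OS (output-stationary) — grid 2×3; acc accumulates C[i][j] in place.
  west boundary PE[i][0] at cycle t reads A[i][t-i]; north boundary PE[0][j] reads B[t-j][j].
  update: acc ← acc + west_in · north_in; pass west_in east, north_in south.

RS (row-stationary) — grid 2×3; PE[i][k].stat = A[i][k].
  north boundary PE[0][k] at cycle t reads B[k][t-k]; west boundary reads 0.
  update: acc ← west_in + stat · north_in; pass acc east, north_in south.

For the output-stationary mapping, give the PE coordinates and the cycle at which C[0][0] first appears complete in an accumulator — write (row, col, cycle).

(row, col, cycle) = (0, 0, 2)

OS — PE[0][0] is where C[0][0] collects:
  t=0 PE[0][0]: acc=8 h=8 v=1
  t=1 PE[0][0]: acc=38 h=6 v=5
  t=2 PE[0][0]: acc=62 h=8 v=3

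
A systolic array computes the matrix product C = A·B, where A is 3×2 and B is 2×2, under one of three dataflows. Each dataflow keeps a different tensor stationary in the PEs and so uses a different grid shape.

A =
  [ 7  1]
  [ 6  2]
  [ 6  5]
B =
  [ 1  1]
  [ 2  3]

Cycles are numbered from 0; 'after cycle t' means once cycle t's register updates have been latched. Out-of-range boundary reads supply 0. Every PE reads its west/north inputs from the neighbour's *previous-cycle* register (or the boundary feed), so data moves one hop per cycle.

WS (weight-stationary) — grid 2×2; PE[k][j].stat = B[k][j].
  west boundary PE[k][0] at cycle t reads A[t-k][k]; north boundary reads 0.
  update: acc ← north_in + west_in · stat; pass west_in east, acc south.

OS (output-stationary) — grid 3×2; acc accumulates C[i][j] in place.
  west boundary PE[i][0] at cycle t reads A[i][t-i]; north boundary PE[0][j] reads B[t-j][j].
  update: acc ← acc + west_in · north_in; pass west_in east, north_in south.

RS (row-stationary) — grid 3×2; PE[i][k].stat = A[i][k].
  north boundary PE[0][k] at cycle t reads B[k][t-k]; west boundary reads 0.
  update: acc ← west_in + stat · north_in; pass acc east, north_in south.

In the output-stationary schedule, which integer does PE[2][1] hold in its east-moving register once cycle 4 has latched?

register = 5

OS on a 3×2 grid — tracing PE[2][1] and its feeders:
  step 0 · PE1,1: acc=0; fwd→0 fwd↓0
  step 0 · PE2,0: acc=0; fwd→0 fwd↓0
  step 0 · PE2,1: acc=0; fwd→0 fwd↓0
  step 1 · PE1,1: acc=0; fwd→0 fwd↓0
  step 1 · PE2,0: acc=0; fwd→0 fwd↓0
  step 1 · PE2,1: acc=0; fwd→0 fwd↓0
  step 2 · PE1,1: acc=6; fwd→6 fwd↓1
  step 2 · PE2,0: acc=6; fwd→6 fwd↓1
  step 2 · PE2,1: acc=0; fwd→0 fwd↓0
  step 3 · PE1,1: acc=12; fwd→2 fwd↓3
  step 3 · PE2,0: acc=16; fwd→5 fwd↓2
  step 3 · PE2,1: acc=6; fwd→6 fwd↓1
  step 4 · PE1,1: acc=12; fwd→0 fwd↓0
  step 4 · PE2,0: acc=16; fwd→0 fwd↓0
  step 4 · PE2,1: acc=21; fwd→5 fwd↓3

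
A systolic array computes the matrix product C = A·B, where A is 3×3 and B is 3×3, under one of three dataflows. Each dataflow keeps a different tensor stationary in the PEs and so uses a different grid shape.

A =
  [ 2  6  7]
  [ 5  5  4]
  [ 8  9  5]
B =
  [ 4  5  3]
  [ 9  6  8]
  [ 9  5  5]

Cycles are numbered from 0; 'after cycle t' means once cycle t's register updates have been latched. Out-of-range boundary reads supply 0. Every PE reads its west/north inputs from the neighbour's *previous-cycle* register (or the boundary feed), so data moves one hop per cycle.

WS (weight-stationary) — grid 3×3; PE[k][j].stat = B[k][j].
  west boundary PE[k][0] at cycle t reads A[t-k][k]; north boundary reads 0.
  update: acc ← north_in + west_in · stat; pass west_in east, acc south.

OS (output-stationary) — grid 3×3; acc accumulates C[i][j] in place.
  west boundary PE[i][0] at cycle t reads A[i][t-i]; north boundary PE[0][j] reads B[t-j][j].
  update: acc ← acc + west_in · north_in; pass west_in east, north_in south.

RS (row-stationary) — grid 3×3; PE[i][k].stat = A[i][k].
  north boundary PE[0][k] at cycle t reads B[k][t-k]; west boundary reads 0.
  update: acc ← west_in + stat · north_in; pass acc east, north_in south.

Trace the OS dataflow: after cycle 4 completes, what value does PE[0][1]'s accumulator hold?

PE[0][1].acc = 81

OS 3×3: PE[0][1] cycle-by-cycle (with neighbour feeds):
  c0 r0c0: 8 / 2 / 4
  c0 r0c1: 0 / 0 / 0
  c1 r0c0: 62 / 6 / 9
  c1 r0c1: 10 / 2 / 5
  c2 r0c0: 125 / 7 / 9
  c2 r0c1: 46 / 6 / 6
  c3 r0c0: 125 / 0 / 0
  c3 r0c1: 81 / 7 / 5
  c4 r0c0: 125 / 0 / 0
  c4 r0c1: 81 / 0 / 0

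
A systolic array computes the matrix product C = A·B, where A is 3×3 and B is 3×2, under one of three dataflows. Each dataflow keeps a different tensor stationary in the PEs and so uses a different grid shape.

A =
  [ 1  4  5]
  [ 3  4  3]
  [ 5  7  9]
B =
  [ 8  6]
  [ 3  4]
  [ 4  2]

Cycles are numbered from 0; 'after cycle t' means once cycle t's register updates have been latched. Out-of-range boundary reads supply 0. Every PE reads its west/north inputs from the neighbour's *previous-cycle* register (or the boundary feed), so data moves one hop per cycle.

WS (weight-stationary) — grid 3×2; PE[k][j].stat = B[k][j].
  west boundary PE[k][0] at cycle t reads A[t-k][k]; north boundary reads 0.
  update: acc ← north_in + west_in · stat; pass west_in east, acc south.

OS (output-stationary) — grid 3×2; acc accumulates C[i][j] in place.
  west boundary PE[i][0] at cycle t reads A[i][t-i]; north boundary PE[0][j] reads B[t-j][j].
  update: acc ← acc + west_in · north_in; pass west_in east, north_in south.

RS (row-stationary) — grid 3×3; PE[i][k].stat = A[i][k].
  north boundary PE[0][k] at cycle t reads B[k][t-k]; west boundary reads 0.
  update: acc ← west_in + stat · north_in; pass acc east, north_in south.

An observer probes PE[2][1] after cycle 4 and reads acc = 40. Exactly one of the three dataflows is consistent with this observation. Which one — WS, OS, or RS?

dataflow = WS

WS [3×2] PE[2][1] across cycles:
  t=0 PE[2][1]: acc=0 h=0 v=0
  t=1 PE[2][1]: acc=0 h=0 v=0
  t=2 PE[2][1]: acc=0 h=0 v=0
  t=3 PE[2][1]: acc=32 h=5 v=32
  t=4 PE[2][1]: acc=40 h=3 v=40
OS [3×2] PE[2][1] across cycles:
  t=0 PE[2][1]: acc=0 h=0 v=0
  t=1 PE[2][1]: acc=0 h=0 v=0
  t=2 PE[2][1]: acc=0 h=0 v=0
  t=3 PE[2][1]: acc=30 h=5 v=6
  t=4 PE[2][1]: acc=58 h=7 v=4
RS [3×3] PE[2][1] across cycles:
  t=0 PE[2][1]: acc=0 h=0 v=0
  t=1 PE[2][1]: acc=0 h=0 v=0
  t=2 PE[2][1]: acc=0 h=0 v=0
  t=3 PE[2][1]: acc=61 h=61 v=3
  t=4 PE[2][1]: acc=58 h=58 v=4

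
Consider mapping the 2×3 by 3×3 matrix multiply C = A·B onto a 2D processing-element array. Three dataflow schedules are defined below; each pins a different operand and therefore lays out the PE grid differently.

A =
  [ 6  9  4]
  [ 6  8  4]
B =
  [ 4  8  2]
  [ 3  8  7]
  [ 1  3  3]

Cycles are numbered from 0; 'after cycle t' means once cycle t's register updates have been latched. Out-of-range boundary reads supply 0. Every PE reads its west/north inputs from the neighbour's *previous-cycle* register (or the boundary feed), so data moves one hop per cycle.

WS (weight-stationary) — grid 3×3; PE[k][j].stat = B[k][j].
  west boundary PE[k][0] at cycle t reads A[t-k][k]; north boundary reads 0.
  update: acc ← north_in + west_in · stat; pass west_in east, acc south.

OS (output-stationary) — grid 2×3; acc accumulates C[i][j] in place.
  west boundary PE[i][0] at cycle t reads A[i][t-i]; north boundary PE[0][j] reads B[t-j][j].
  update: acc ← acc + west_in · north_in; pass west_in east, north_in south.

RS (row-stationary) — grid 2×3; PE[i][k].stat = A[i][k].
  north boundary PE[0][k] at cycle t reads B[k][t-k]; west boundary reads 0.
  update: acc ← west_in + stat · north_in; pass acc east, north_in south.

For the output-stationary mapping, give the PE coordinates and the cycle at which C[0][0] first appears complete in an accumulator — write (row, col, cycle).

(row, col, cycle) = (0, 0, 2)

OS — PE[0][0] is where C[0][0] collects:
  [0] (0,0) acc=24 (h:6 v:4)
  [1] (0,0) acc=51 (h:9 v:3)
  [2] (0,0) acc=55 (h:4 v:1)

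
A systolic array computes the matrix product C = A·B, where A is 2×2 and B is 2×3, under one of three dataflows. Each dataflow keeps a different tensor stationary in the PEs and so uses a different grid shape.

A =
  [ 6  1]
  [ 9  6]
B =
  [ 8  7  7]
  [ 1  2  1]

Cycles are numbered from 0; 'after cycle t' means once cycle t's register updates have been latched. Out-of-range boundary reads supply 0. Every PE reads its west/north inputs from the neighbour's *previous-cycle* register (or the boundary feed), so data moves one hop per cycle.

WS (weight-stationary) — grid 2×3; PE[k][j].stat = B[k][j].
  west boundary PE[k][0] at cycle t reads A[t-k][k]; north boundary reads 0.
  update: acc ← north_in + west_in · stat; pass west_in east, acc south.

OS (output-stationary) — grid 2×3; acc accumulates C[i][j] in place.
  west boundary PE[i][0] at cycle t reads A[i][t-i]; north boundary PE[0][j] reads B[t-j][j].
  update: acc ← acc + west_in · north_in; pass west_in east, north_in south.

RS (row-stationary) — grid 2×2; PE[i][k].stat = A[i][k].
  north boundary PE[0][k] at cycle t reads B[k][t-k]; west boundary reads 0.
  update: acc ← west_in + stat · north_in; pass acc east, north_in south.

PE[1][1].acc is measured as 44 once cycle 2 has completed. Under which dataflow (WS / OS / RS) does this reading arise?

Under WS (2×3), PE[1][1]:
  c0 r1c1: 0 / 0 / 0
  c1 r1c1: 0 / 0 / 0
  c2 r1c1: 44 / 1 / 44
Under OS (2×3), PE[1][1]:
  c0 r1c1: 0 / 0 / 0
  c1 r1c1: 0 / 0 / 0
  c2 r1c1: 63 / 9 / 7
Under RS (2×2), PE[1][1]:
  c0 r1c1: 0 / 0 / 0
  c1 r1c1: 0 / 0 / 0
  c2 r1c1: 78 / 78 / 1

dataflow = WS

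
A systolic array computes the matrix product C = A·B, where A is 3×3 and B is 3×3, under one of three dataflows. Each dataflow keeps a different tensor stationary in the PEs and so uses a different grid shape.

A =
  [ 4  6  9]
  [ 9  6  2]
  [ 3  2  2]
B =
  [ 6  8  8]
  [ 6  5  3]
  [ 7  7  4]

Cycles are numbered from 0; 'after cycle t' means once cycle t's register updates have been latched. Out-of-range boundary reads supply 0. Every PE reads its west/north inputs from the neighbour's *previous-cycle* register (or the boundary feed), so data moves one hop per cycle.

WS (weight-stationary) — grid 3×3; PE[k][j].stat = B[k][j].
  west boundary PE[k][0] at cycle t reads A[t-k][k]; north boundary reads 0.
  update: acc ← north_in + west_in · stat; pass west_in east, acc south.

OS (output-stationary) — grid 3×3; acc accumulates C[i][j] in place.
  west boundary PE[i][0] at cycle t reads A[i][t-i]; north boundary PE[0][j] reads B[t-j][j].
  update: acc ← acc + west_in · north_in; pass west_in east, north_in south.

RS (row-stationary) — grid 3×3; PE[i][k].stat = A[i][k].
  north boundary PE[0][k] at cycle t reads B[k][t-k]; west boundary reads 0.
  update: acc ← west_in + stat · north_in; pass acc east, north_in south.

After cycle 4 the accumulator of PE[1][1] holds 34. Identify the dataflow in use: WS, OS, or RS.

— WS: 3×3; PE[1][1] trace:
  t=0 PE[1][1]: acc=0 h=0 v=0
  t=1 PE[1][1]: acc=0 h=0 v=0
  t=2 PE[1][1]: acc=62 h=6 v=62
  t=3 PE[1][1]: acc=102 h=6 v=102
  t=4 PE[1][1]: acc=34 h=2 v=34
— OS: 3×3; PE[1][1] trace:
  t=0 PE[1][1]: acc=0 h=0 v=0
  t=1 PE[1][1]: acc=0 h=0 v=0
  t=2 PE[1][1]: acc=72 h=9 v=8
  t=3 PE[1][1]: acc=102 h=6 v=5
  t=4 PE[1][1]: acc=116 h=2 v=7
— RS: 3×3; PE[1][1] trace:
  t=0 PE[1][1]: acc=0 h=0 v=0
  t=1 PE[1][1]: acc=0 h=0 v=0
  t=2 PE[1][1]: acc=90 h=90 v=6
  t=3 PE[1][1]: acc=102 h=102 v=5
  t=4 PE[1][1]: acc=90 h=90 v=3

dataflow = WS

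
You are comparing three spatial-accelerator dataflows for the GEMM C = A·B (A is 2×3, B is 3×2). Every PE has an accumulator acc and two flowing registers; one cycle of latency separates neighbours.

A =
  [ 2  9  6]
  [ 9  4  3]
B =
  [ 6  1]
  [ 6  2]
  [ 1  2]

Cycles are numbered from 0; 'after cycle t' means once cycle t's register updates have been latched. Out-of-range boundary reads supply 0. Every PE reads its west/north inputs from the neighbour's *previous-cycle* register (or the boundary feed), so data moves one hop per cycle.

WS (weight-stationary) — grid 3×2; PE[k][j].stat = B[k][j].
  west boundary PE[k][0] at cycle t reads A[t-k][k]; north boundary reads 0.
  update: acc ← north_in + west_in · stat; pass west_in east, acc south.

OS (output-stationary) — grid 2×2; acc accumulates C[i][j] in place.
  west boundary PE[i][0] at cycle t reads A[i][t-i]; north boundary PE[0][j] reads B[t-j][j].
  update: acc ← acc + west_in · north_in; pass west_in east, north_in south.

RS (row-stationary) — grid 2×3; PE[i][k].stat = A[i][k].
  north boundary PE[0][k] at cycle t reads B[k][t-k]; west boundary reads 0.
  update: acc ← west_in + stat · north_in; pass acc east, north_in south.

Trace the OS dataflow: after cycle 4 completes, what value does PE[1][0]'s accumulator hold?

PE[1][0].acc = 81

OS (2×2). Following PE[1][0] plus its west/north inputs:
  c0 r0c0: 12 / 2 / 6
  c0 r1c0: 0 / 0 / 0
  c1 r0c0: 66 / 9 / 6
  c1 r1c0: 54 / 9 / 6
  c2 r0c0: 72 / 6 / 1
  c2 r1c0: 78 / 4 / 6
  c3 r0c0: 72 / 0 / 0
  c3 r1c0: 81 / 3 / 1
  c4 r0c0: 72 / 0 / 0
  c4 r1c0: 81 / 0 / 0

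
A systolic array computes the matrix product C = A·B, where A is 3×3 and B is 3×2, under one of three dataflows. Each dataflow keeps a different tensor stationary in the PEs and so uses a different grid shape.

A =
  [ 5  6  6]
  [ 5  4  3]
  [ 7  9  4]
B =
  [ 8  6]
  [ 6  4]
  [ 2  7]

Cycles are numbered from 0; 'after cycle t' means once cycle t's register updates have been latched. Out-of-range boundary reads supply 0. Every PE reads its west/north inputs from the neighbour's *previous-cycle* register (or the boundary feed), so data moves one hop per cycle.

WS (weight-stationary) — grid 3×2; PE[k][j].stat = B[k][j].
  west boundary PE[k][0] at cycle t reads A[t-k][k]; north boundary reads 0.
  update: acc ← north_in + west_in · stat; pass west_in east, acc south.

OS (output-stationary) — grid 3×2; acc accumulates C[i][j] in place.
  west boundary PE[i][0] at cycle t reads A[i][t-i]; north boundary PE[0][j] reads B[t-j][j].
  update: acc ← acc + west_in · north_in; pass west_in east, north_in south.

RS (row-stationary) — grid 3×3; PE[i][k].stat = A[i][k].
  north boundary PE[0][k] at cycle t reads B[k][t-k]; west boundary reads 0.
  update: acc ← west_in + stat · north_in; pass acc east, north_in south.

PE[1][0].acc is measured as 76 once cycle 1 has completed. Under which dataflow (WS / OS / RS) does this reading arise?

dataflow = WS

WS (3×2 grid), PE[1][0]:
  [0] (1,0) acc=0 (h:0 v:0)
  [1] (1,0) acc=76 (h:6 v:76)
OS (3×2 grid), PE[1][0]:
  [0] (1,0) acc=0 (h:0 v:0)
  [1] (1,0) acc=40 (h:5 v:8)
RS (3×3 grid), PE[1][0]:
  [0] (1,0) acc=0 (h:0 v:0)
  [1] (1,0) acc=40 (h:40 v:8)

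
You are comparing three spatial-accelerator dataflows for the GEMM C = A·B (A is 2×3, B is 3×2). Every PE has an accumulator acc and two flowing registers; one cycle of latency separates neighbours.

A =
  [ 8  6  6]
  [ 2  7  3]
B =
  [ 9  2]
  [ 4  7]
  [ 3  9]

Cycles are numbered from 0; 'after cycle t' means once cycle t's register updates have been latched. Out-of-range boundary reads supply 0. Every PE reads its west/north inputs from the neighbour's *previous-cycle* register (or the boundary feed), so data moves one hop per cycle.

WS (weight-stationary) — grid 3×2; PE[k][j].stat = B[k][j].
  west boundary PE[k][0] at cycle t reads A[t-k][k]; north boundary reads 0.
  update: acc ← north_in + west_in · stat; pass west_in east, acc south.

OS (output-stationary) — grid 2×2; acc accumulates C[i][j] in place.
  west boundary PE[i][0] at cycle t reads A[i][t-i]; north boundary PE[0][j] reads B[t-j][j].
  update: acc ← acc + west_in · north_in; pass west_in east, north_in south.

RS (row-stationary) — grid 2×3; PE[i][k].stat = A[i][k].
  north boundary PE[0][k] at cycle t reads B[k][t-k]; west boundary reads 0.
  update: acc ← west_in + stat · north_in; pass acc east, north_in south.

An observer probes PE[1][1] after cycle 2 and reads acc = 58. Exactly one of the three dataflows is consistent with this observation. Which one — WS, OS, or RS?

Under WS (3×2), PE[1][1]:
  cycle 0: PE[1][1] → acc 0, east 0, south 0
  cycle 1: PE[1][1] → acc 0, east 0, south 0
  cycle 2: PE[1][1] → acc 58, east 6, south 58
Under OS (2×2), PE[1][1]:
  cycle 0: PE[1][1] → acc 0, east 0, south 0
  cycle 1: PE[1][1] → acc 0, east 0, south 0
  cycle 2: PE[1][1] → acc 4, east 2, south 2
Under RS (2×3), PE[1][1]:
  cycle 0: PE[1][1] → acc 0, east 0, south 0
  cycle 1: PE[1][1] → acc 0, east 0, south 0
  cycle 2: PE[1][1] → acc 46, east 46, south 4

dataflow = WS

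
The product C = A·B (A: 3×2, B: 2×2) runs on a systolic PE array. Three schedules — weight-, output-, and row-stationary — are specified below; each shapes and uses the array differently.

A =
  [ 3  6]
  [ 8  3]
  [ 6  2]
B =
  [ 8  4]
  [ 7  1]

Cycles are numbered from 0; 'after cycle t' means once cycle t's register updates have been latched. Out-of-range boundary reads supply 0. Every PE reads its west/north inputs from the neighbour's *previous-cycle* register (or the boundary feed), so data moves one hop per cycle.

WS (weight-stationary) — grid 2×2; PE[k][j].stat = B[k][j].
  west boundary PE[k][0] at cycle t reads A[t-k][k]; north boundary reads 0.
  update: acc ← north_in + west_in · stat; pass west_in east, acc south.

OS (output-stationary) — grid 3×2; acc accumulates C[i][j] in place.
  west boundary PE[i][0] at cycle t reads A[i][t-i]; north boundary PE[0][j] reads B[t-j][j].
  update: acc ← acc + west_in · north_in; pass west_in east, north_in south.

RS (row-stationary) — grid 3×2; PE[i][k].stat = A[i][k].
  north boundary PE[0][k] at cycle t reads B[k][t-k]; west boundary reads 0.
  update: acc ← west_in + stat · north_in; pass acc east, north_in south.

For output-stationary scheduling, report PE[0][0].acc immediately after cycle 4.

PE[0][0].acc = 66

OS (3×2). Following PE[0][0] plus its west/north inputs:
  cycle 0: PE[0][0] → acc 24, east 3, south 8
  cycle 1: PE[0][0] → acc 66, east 6, south 7
  cycle 2: PE[0][0] → acc 66, east 0, south 0
  cycle 3: PE[0][0] → acc 66, east 0, south 0
  cycle 4: PE[0][0] → acc 66, east 0, south 0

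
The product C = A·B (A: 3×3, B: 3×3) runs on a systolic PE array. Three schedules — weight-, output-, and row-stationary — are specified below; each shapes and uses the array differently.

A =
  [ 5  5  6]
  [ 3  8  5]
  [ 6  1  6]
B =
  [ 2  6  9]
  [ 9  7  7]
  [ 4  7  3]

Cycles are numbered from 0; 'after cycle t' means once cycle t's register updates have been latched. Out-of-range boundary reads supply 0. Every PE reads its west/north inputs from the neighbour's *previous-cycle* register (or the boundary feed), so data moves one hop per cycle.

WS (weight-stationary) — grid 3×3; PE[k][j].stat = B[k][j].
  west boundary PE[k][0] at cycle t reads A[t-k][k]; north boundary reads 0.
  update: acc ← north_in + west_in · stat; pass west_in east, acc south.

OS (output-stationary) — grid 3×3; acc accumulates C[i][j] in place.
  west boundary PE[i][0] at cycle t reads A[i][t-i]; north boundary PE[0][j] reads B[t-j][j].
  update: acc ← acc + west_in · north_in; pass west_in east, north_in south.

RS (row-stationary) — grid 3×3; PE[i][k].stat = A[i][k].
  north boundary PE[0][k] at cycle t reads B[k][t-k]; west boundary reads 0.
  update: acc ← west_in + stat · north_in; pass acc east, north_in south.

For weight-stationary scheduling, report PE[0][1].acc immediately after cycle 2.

PE[0][1].acc = 18

WS on a 3×3 grid — tracing PE[0][1] and its feeders:
  cycle 0: PE[0][0] → acc 10, east 5, south 10
  cycle 0: PE[0][1] → acc 0, east 0, south 0
  cycle 1: PE[0][0] → acc 6, east 3, south 6
  cycle 1: PE[0][1] → acc 30, east 5, south 30
  cycle 2: PE[0][0] → acc 12, east 6, south 12
  cycle 2: PE[0][1] → acc 18, east 3, south 18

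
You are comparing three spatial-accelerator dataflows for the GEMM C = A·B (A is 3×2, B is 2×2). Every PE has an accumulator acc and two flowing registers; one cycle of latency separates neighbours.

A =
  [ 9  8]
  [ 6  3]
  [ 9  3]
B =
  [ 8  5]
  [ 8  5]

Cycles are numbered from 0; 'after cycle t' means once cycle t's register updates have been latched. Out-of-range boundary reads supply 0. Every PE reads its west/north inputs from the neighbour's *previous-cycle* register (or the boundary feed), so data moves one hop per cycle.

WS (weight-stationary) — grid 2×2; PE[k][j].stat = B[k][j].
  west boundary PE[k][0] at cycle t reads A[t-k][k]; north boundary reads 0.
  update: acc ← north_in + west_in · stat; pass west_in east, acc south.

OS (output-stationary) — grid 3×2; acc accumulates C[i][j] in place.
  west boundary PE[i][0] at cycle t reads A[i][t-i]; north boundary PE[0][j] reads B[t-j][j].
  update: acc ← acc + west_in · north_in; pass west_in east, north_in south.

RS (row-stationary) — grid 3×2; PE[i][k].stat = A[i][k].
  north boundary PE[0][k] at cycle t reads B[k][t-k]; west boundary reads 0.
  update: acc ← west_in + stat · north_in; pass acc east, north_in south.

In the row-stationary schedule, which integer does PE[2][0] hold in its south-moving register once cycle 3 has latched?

RS on a 3×2 grid — tracing PE[2][0] and its feeders:
  c0 r1c0: 0 / 0 / 0
  c0 r2c0: 0 / 0 / 0
  c1 r1c0: 48 / 48 / 8
  c1 r2c0: 0 / 0 / 0
  c2 r1c0: 30 / 30 / 5
  c2 r2c0: 72 / 72 / 8
  c3 r1c0: 0 / 0 / 0
  c3 r2c0: 45 / 45 / 5

register = 5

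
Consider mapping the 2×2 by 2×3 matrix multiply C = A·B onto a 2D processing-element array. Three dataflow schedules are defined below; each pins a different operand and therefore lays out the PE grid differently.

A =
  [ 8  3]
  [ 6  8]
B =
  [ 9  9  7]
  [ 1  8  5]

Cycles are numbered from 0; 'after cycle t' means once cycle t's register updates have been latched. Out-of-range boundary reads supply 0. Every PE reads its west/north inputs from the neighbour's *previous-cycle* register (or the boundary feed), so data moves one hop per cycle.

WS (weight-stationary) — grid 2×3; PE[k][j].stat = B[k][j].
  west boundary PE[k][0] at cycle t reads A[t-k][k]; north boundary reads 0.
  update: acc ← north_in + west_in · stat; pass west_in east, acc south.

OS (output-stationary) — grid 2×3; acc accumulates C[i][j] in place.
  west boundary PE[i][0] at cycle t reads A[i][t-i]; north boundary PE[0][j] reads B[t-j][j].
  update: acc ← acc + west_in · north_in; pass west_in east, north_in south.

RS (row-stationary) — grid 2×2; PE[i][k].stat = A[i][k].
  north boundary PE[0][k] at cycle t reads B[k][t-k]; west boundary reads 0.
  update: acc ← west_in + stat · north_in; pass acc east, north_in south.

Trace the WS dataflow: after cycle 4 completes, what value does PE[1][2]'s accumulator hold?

PE[1][2].acc = 82

WS (2×3). Following PE[1][2] plus its west/north inputs:
  @0  [0,2]  acc 0  |  →0  ↓0
  @0  [1,1]  acc 0  |  →0  ↓0
  @0  [1,2]  acc 0  |  →0  ↓0
  @1  [0,2]  acc 0  |  →0  ↓0
  @1  [1,1]  acc 0  |  →0  ↓0
  @1  [1,2]  acc 0  |  →0  ↓0
  @2  [0,2]  acc 56  |  →8  ↓56
  @2  [1,1]  acc 96  |  →3  ↓96
  @2  [1,2]  acc 0  |  →0  ↓0
  @3  [0,2]  acc 42  |  →6  ↓42
  @3  [1,1]  acc 118  |  →8  ↓118
  @3  [1,2]  acc 71  |  →3  ↓71
  @4  [0,2]  acc 0  |  →0  ↓0
  @4  [1,1]  acc 0  |  →0  ↓0
  @4  [1,2]  acc 82  |  →8  ↓82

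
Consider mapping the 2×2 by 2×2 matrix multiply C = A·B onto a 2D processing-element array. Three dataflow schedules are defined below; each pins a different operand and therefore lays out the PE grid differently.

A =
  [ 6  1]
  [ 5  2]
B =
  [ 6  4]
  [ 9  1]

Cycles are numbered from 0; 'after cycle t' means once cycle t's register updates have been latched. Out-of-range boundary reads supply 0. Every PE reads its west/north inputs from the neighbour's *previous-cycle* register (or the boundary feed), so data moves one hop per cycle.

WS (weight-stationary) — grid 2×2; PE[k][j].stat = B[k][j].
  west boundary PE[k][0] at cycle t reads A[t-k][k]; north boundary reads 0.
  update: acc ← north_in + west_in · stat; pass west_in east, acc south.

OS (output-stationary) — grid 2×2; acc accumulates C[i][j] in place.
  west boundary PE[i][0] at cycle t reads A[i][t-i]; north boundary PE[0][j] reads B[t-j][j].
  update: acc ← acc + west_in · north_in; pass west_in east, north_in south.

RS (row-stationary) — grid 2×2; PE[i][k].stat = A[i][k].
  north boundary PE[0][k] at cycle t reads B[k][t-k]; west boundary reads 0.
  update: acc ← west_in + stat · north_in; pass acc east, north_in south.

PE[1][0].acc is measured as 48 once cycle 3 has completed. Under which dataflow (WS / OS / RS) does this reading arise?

dataflow = OS

WS (2×2 grid), PE[1][0]:
  [0] (1,0) acc=0 (h:0 v:0)
  [1] (1,0) acc=45 (h:1 v:45)
  [2] (1,0) acc=48 (h:2 v:48)
  [3] (1,0) acc=0 (h:0 v:0)
OS (2×2 grid), PE[1][0]:
  [0] (1,0) acc=0 (h:0 v:0)
  [1] (1,0) acc=30 (h:5 v:6)
  [2] (1,0) acc=48 (h:2 v:9)
  [3] (1,0) acc=48 (h:0 v:0)
RS (2×2 grid), PE[1][0]:
  [0] (1,0) acc=0 (h:0 v:0)
  [1] (1,0) acc=30 (h:30 v:6)
  [2] (1,0) acc=20 (h:20 v:4)
  [3] (1,0) acc=0 (h:0 v:0)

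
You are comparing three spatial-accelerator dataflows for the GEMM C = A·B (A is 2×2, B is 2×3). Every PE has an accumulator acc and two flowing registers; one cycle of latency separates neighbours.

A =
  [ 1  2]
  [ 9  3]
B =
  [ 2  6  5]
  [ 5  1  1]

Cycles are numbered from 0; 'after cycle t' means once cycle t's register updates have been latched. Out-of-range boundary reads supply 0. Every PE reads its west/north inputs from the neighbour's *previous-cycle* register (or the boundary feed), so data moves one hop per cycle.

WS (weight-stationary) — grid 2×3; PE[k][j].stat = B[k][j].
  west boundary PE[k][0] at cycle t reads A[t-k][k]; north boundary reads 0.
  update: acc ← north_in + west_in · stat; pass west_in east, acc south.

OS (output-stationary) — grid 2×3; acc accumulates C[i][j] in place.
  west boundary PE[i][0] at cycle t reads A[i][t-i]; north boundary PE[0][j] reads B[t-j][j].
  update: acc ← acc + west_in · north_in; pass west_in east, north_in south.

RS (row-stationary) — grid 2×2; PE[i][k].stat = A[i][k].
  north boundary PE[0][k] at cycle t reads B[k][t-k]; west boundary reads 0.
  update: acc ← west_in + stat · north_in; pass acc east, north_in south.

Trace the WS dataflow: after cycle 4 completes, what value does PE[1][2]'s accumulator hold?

Tracing WS — 2×3 array, target PE[1][2]:
  t=0 PE[0][2]: acc=0 h=0 v=0
  t=0 PE[1][1]: acc=0 h=0 v=0
  t=0 PE[1][2]: acc=0 h=0 v=0
  t=1 PE[0][2]: acc=0 h=0 v=0
  t=1 PE[1][1]: acc=0 h=0 v=0
  t=1 PE[1][2]: acc=0 h=0 v=0
  t=2 PE[0][2]: acc=5 h=1 v=5
  t=2 PE[1][1]: acc=8 h=2 v=8
  t=2 PE[1][2]: acc=0 h=0 v=0
  t=3 PE[0][2]: acc=45 h=9 v=45
  t=3 PE[1][1]: acc=57 h=3 v=57
  t=3 PE[1][2]: acc=7 h=2 v=7
  t=4 PE[0][2]: acc=0 h=0 v=0
  t=4 PE[1][1]: acc=0 h=0 v=0
  t=4 PE[1][2]: acc=48 h=3 v=48

PE[1][2].acc = 48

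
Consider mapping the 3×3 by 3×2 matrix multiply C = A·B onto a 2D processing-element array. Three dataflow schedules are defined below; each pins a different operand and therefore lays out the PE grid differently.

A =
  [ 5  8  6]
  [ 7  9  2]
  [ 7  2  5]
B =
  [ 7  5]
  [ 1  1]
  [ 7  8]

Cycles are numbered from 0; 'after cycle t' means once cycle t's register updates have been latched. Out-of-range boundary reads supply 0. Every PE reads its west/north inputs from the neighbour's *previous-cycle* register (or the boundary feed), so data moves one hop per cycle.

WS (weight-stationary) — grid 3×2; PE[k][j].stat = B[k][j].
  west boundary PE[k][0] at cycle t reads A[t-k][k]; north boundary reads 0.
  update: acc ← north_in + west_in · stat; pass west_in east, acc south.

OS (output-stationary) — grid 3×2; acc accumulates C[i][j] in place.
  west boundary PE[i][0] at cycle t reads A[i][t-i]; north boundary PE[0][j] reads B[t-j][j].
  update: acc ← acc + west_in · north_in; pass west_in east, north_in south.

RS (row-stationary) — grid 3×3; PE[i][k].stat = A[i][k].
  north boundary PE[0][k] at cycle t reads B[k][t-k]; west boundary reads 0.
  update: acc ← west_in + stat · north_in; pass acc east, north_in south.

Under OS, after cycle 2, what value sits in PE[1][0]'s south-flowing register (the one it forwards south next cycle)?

register = 1

OS (3×2). Following PE[1][0] plus its west/north inputs:
  after 0 — PE[0][0] acc=35, pass-E 5, pass-S 7
  after 0 — PE[1][0] acc=0, pass-E 0, pass-S 0
  after 1 — PE[0][0] acc=43, pass-E 8, pass-S 1
  after 1 — PE[1][0] acc=49, pass-E 7, pass-S 7
  after 2 — PE[0][0] acc=85, pass-E 6, pass-S 7
  after 2 — PE[1][0] acc=58, pass-E 9, pass-S 1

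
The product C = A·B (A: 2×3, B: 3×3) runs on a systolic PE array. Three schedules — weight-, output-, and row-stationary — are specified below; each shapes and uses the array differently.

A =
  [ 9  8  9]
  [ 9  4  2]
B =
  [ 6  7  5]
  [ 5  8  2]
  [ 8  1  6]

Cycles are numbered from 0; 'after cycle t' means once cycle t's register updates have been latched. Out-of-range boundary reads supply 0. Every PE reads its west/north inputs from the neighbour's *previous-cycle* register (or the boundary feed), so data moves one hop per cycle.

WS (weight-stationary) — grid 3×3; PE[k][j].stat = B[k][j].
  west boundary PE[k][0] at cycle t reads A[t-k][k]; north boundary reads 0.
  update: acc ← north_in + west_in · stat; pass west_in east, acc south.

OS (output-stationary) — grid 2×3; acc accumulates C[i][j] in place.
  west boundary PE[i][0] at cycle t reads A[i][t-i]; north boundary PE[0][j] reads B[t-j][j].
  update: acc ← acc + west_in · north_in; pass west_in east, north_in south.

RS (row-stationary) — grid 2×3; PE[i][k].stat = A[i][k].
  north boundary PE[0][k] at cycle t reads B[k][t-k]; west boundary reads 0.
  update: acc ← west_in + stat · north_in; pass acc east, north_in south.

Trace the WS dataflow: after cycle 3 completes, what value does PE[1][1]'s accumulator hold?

PE[1][1].acc = 95

WS (3×3). Following PE[1][1] plus its west/north inputs:
  [0] (0,1) acc=0 (h:0 v:0)
  [0] (1,0) acc=0 (h:0 v:0)
  [0] (1,1) acc=0 (h:0 v:0)
  [1] (0,1) acc=63 (h:9 v:63)
  [1] (1,0) acc=94 (h:8 v:94)
  [1] (1,1) acc=0 (h:0 v:0)
  [2] (0,1) acc=63 (h:9 v:63)
  [2] (1,0) acc=74 (h:4 v:74)
  [2] (1,1) acc=127 (h:8 v:127)
  [3] (0,1) acc=0 (h:0 v:0)
  [3] (1,0) acc=0 (h:0 v:0)
  [3] (1,1) acc=95 (h:4 v:95)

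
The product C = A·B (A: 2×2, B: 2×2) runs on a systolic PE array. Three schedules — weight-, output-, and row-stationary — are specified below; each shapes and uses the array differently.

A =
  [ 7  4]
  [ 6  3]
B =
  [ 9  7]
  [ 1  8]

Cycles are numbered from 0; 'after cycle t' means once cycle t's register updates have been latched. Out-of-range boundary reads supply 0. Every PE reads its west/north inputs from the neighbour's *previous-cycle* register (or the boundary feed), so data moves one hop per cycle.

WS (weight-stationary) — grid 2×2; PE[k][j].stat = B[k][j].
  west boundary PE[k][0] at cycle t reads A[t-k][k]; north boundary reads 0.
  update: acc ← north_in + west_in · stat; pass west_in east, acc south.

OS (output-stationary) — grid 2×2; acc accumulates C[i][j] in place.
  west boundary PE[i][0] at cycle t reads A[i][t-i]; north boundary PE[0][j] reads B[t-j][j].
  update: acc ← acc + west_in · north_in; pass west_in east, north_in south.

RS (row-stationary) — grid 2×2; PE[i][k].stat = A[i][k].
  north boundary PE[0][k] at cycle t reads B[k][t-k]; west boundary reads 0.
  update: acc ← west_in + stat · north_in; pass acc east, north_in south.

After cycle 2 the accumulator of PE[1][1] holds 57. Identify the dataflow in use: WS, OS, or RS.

dataflow = RS

WS (2×2 grid), PE[1][1]:
  0: (1,1).acc=0  regs=<0,0>
  1: (1,1).acc=0  regs=<0,0>
  2: (1,1).acc=81  regs=<4,81>
OS (2×2 grid), PE[1][1]:
  0: (1,1).acc=0  regs=<0,0>
  1: (1,1).acc=0  regs=<0,0>
  2: (1,1).acc=42  regs=<6,7>
RS (2×2 grid), PE[1][1]:
  0: (1,1).acc=0  regs=<0,0>
  1: (1,1).acc=0  regs=<0,0>
  2: (1,1).acc=57  regs=<57,1>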